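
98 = 98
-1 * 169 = -169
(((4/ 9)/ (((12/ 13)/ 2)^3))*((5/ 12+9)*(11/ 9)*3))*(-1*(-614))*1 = 838377397/ 8748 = 95836.47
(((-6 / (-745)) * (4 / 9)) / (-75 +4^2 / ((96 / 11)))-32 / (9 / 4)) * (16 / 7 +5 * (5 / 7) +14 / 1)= -5818982576 / 20604465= -282.41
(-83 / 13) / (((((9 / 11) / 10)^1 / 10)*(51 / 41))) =-3743300 / 5967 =-627.33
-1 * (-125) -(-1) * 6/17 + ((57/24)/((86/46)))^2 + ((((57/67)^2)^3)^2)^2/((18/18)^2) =17104944561469097075470963827746849694212049841714281/134697976424601118307317148623443543281281892428352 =126.99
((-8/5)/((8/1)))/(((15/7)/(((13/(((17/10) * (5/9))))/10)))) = -273/2125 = -0.13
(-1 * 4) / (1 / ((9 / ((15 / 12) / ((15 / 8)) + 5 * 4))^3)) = -19683 / 59582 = -0.33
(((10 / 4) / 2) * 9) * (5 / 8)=225 / 32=7.03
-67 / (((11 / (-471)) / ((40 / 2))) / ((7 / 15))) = 294532 / 11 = 26775.64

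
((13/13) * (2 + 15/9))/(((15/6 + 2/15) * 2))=55/79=0.70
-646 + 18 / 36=-645.50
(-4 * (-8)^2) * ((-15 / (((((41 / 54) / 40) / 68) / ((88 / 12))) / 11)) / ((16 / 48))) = 136492646400 / 41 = 3329088936.59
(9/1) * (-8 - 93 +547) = 4014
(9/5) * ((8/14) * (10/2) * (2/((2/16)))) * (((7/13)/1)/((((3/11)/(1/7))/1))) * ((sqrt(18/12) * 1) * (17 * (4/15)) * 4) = 95744 * sqrt(6)/455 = 515.44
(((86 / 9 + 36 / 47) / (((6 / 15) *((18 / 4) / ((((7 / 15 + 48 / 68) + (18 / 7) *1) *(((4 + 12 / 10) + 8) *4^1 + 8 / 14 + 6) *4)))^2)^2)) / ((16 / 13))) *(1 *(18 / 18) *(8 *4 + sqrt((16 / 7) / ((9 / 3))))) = 540424545980682846032695567219253248 *sqrt(21) / 35515239718255580490046875 + 4323396367845462768261564537754025984 / 1691201891345503832859375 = 2626136296812.93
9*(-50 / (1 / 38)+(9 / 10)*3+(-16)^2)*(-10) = 147717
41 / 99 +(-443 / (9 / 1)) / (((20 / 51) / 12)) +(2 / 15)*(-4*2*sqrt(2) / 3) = -745364 / 495-16*sqrt(2) / 45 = -1506.29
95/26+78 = 2123/26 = 81.65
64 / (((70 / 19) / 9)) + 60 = 7572 / 35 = 216.34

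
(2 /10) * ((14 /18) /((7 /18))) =2 /5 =0.40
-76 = -76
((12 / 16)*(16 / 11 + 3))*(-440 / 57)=-490 / 19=-25.79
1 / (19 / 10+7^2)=10 / 509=0.02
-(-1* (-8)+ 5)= -13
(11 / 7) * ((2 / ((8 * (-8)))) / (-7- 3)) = 11 / 2240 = 0.00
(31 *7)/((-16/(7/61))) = -1519/976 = -1.56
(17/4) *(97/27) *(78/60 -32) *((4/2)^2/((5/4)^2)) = -4049944/3375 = -1199.98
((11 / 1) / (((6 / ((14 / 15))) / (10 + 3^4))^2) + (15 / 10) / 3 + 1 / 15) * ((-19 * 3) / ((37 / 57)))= -193600.35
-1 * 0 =0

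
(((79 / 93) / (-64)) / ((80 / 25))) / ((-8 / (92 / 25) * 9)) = 1817 / 8570880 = 0.00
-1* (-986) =986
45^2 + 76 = 2101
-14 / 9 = -1.56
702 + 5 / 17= 11939 / 17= 702.29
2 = 2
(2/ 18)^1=1/ 9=0.11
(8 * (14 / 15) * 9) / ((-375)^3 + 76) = -336 / 263671495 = -0.00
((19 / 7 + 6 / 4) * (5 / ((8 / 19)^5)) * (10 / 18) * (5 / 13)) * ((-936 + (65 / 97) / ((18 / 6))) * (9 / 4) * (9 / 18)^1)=-358171.41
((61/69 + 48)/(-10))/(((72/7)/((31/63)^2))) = -3241453/28168560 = -0.12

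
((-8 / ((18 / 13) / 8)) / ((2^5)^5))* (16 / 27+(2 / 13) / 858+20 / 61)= -2818793 / 2222655012864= -0.00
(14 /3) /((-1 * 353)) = -14 /1059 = -0.01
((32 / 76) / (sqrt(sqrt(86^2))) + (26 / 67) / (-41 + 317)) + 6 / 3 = 4 *sqrt(86) / 817 + 18505 / 9246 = 2.05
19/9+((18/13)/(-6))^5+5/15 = 8166259/3341637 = 2.44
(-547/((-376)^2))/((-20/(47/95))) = 547/5715200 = 0.00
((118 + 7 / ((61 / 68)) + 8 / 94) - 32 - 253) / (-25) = 456173 / 71675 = 6.36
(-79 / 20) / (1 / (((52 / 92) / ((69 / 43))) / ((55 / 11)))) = -44161 / 158700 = -0.28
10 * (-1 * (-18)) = 180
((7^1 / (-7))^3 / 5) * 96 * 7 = -672 / 5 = -134.40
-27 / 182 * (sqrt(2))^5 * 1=-54 * sqrt(2) / 91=-0.84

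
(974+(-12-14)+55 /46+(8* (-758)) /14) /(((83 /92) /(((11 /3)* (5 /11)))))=1661690 /1743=953.35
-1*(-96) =96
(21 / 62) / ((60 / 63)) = 441 / 1240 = 0.36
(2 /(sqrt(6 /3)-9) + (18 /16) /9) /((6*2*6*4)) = -65 /182016-sqrt(2) /11376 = -0.00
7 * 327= 2289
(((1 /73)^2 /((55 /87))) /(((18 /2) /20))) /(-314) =-58 /27609549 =-0.00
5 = 5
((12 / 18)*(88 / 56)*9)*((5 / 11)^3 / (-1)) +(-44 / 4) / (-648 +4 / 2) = -475183 / 547162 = -0.87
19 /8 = 2.38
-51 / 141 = -17 / 47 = -0.36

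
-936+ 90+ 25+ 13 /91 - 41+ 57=-5634 /7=-804.86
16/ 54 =8/ 27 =0.30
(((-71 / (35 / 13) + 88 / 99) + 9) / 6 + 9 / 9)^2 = 2725801 / 893025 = 3.05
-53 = -53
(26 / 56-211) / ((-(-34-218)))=-0.84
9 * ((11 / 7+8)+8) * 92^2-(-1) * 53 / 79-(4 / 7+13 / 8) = 5921610787 / 4424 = 1338519.62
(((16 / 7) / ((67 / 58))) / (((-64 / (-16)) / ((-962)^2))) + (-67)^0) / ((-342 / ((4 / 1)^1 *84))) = -90401464 / 201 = -449758.53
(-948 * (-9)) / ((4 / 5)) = 10665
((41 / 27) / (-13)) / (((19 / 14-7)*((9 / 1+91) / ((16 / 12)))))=574 / 2079675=0.00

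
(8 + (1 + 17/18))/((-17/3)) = -179/102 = -1.75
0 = 0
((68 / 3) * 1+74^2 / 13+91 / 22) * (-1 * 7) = -2690891 / 858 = -3136.24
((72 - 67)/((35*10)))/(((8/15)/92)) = 69/28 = 2.46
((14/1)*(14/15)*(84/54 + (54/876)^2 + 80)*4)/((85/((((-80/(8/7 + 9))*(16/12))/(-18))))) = 686951531392/23445015435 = 29.30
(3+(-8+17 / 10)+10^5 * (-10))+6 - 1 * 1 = -9999983 / 10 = -999998.30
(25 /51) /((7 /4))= 100 /357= 0.28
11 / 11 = 1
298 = 298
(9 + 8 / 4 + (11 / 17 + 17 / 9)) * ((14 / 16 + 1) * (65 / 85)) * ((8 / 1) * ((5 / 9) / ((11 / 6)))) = 1346150 / 28611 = 47.05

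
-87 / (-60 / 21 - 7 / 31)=6293 / 223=28.22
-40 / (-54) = 20 / 27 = 0.74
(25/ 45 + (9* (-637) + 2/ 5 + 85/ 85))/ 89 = -257897/ 4005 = -64.39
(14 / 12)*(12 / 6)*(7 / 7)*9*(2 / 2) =21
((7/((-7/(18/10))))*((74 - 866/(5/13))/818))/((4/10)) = 24498/2045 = 11.98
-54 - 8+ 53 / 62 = -3791 / 62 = -61.15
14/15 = 0.93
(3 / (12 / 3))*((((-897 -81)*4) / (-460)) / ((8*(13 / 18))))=13203 / 11960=1.10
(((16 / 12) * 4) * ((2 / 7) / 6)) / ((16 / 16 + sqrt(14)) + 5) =0.03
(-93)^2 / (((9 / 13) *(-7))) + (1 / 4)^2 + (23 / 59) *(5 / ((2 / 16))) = -11689939 / 6608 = -1769.06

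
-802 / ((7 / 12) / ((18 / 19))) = -173232 / 133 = -1302.50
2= 2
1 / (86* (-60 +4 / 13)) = -0.00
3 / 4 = 0.75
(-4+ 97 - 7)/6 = 43/3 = 14.33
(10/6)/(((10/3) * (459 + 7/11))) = 11/10112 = 0.00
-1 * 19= -19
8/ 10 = 4/ 5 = 0.80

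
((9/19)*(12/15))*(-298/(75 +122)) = -10728/18715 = -0.57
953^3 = 865523177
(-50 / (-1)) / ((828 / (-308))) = -3850 / 207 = -18.60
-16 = -16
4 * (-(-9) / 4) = 9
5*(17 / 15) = 17 / 3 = 5.67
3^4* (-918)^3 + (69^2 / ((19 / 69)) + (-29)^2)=-1190601808160 / 19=-62663253061.05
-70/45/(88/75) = -175/132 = -1.33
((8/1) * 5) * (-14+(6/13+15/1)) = 760/13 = 58.46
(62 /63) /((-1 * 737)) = -62 /46431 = -0.00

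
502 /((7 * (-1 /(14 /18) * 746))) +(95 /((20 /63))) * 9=36163957 /13428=2693.18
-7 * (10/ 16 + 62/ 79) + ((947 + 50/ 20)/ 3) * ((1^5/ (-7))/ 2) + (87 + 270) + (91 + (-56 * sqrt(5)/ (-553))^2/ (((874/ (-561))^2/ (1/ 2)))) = 27733994860769/ 66742901624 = 415.53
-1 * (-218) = 218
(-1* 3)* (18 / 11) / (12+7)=-0.26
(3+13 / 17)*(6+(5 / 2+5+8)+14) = 2272 / 17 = 133.65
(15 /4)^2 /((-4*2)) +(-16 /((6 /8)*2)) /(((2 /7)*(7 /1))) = -2723 /384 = -7.09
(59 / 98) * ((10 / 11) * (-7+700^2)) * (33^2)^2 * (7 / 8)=2226265345755 / 8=278283168219.38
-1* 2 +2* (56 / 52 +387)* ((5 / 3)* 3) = 50424 / 13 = 3878.77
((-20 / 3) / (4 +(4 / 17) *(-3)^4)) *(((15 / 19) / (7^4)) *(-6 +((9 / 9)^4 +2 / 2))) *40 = 34000 / 2235331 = 0.02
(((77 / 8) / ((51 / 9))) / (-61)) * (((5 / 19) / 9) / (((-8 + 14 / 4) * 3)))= 385 / 6383772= 0.00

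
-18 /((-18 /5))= 5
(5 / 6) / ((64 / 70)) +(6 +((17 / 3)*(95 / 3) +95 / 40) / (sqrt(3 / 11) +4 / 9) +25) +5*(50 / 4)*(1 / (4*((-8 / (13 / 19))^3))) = -5888297966537 / 5646987264 +117819*sqrt(33) / 536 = 219.99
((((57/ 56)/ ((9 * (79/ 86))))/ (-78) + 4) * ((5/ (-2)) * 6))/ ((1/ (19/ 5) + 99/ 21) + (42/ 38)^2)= -747131015/ 77222184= -9.68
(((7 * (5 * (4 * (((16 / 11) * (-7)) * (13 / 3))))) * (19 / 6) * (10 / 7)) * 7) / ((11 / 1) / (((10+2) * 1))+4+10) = -77459200 / 5907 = -13113.12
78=78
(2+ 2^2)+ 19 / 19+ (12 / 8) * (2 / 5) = 38 / 5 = 7.60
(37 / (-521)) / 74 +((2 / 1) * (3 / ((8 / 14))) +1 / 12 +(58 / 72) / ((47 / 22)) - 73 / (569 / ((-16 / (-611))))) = 71441242295 / 6520692204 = 10.96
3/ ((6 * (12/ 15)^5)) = 3125/ 2048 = 1.53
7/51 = 0.14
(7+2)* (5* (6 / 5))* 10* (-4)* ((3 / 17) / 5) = -1296 / 17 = -76.24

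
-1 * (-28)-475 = -447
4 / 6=0.67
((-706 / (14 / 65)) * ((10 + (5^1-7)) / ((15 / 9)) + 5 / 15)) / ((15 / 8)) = -403832 / 45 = -8974.04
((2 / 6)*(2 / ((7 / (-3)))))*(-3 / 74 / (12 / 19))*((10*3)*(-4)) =-570 / 259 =-2.20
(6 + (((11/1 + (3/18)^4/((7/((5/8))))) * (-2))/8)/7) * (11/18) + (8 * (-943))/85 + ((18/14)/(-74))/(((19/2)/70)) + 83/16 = -175442249743933/2185736555520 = -80.27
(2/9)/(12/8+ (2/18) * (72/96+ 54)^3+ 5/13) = 1664/136559079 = 0.00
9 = 9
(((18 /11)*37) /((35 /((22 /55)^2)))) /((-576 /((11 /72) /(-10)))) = 37 /5040000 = 0.00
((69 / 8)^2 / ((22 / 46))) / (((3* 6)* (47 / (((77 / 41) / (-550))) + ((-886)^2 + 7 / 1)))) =85169 / 7601328768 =0.00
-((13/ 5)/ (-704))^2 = -169/ 12390400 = -0.00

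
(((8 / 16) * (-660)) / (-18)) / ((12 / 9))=55 / 4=13.75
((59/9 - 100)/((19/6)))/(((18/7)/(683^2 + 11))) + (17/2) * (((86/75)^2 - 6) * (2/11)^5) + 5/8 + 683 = -81895471516470739/15299845000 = -5352699.42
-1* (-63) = 63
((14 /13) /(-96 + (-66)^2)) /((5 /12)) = 14 /23075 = 0.00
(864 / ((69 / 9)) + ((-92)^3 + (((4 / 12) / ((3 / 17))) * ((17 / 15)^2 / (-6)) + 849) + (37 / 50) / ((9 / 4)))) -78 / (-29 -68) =-21081534976477 / 27106650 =-777725.58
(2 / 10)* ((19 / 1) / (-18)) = -19 / 90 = -0.21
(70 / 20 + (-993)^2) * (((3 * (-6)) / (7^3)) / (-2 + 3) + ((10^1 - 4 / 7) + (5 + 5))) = 6553304915 / 343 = 19105845.23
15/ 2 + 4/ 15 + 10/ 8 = 9.02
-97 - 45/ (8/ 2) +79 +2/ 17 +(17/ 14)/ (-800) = -5547089/ 190400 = -29.13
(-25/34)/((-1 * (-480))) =-5/3264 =-0.00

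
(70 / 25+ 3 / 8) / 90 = 127 / 3600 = 0.04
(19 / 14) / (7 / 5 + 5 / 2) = 95 / 273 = 0.35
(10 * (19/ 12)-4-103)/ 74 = -1.23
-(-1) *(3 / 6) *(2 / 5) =1 / 5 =0.20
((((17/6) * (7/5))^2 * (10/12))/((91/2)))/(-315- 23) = -2023/2372760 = -0.00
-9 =-9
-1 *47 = -47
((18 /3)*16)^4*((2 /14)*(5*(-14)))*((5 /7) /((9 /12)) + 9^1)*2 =-118342287360 /7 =-16906041051.43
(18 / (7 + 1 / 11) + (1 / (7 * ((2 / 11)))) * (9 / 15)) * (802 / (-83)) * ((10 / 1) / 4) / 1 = -13233 / 182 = -72.71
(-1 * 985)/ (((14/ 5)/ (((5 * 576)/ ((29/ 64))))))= -453888000/ 203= -2235901.48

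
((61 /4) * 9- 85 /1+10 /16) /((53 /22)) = 4653 /212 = 21.95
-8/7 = -1.14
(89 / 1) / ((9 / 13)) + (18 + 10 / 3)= 1349 / 9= 149.89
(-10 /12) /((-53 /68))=170 /159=1.07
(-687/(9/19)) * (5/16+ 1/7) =-73967/112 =-660.42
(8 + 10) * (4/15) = 24/5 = 4.80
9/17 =0.53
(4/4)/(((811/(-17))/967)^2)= 270240721/657721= 410.87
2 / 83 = 0.02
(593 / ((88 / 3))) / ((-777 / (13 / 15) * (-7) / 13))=100217 / 2393160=0.04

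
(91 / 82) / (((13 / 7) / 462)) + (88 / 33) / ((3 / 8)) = 104495 / 369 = 283.18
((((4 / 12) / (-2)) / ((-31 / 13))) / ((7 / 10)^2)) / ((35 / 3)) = 130 / 10633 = 0.01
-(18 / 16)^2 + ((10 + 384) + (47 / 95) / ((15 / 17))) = 393.30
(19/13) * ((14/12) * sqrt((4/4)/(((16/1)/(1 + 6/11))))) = 133 * sqrt(187)/3432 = 0.53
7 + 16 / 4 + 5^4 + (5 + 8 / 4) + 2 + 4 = 649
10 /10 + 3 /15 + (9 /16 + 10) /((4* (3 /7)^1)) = 7067 /960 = 7.36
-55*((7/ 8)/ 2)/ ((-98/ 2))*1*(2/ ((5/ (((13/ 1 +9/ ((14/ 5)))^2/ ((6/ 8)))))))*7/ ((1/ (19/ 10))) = 10769561/ 11760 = 915.78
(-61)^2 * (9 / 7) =33489 / 7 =4784.14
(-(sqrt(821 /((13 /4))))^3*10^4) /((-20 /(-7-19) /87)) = -571416000*sqrt(10673) /13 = -4541008335.93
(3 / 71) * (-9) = -27 / 71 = -0.38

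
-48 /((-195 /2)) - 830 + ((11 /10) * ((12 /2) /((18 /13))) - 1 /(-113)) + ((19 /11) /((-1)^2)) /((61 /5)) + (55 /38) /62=-28723472579411 /34834602660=-824.57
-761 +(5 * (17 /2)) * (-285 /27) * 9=-9597 /2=-4798.50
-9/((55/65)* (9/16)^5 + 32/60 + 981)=-1840250880/200706140909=-0.01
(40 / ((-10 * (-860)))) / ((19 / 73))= 73 / 4085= 0.02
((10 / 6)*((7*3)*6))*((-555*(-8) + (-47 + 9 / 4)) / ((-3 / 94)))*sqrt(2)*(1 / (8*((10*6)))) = -5784149*sqrt(2) / 96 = -85208.56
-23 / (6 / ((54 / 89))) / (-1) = 207 / 89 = 2.33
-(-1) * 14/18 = 7/9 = 0.78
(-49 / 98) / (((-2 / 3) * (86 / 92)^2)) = 0.86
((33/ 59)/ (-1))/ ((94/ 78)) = -1287/ 2773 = -0.46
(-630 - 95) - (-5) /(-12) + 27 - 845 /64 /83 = -11132503 /15936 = -698.58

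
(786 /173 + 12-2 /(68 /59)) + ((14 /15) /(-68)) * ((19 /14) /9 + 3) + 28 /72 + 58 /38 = 503313841 /30174660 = 16.68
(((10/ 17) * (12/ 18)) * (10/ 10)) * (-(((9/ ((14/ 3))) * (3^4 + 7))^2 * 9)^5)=-2204376104390071984010474437308579840/ 4802079233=-459046175090479183688736600.00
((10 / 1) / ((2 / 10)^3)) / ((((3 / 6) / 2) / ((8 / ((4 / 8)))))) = 80000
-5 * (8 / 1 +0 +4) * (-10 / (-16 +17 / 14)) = -2800 / 69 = -40.58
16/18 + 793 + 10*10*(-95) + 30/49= -3839125/441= -8705.50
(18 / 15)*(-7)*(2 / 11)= -84 / 55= -1.53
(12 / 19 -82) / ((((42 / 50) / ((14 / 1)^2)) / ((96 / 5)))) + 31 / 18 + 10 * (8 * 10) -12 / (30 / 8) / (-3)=-621974431 / 1710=-363727.74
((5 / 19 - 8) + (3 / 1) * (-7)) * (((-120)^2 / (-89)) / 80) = 98280 / 1691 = 58.12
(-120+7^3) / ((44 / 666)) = 74259 / 22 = 3375.41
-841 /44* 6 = -2523 /22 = -114.68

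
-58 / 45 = -1.29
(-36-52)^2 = 7744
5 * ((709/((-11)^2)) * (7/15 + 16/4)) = 47503/363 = 130.86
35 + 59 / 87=3104 / 87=35.68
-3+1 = -2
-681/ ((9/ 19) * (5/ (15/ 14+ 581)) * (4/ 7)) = -35146637/ 120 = -292888.64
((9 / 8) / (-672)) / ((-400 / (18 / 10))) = 27 / 3584000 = 0.00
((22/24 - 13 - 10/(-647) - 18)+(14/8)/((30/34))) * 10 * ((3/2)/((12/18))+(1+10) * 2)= -17625579/2588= -6810.50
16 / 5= 3.20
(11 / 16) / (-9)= -11 / 144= -0.08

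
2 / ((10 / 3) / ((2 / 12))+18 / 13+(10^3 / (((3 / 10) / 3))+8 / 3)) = 39 / 195469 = 0.00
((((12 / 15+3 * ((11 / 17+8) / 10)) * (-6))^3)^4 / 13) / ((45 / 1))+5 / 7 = 562885867772496428428284526648157247028 / 64719999496958314208984375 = 8697247715506.41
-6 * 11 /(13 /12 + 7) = -792 /97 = -8.16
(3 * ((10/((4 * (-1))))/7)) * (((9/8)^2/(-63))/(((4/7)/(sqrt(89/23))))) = 135 * sqrt(2047)/82432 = 0.07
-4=-4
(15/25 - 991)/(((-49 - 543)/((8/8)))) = 619/370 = 1.67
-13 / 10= -1.30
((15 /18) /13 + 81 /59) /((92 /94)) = 310811 /211692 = 1.47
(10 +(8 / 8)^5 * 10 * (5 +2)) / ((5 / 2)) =32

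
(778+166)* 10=9440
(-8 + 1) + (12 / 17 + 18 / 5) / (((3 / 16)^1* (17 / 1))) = -8163 / 1445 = -5.65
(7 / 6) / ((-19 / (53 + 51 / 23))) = -4445 / 1311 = -3.39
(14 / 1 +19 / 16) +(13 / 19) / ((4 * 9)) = 41605 / 2736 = 15.21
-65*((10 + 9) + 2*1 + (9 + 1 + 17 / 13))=-2100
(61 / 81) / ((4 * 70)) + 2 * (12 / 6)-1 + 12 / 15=17249 / 4536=3.80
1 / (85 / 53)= 53 / 85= 0.62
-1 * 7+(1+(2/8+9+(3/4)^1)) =4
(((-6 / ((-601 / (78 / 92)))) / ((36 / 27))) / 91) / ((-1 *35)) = -0.00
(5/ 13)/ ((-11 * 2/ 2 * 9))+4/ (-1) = -5153/ 1287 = -4.00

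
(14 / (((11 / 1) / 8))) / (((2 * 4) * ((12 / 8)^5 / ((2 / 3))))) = 896 / 8019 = 0.11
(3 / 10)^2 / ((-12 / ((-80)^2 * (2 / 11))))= -96 / 11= -8.73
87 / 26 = 3.35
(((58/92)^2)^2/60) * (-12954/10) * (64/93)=-1527019679/650630325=-2.35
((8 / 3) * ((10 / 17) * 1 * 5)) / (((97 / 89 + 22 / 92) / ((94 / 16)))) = 9620900 / 277491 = 34.67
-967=-967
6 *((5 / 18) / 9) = 5 / 27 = 0.19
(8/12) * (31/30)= 31/45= 0.69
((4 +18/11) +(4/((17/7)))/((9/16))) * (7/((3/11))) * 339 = 11401474/153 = 74519.44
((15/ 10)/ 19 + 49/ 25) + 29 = 29487/ 950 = 31.04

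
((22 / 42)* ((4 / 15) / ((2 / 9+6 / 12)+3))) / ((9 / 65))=1144 / 4221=0.27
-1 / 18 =-0.06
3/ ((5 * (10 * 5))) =3/ 250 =0.01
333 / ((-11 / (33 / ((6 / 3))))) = -999 / 2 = -499.50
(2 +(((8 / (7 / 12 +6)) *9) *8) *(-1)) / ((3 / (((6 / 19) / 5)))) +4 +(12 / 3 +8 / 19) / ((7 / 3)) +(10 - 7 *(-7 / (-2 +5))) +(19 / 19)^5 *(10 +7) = 1067846 / 22515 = 47.43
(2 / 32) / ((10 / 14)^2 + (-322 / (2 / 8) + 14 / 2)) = -49 / 1003904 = -0.00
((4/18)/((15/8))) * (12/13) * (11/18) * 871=23584/405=58.23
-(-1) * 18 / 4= 9 / 2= 4.50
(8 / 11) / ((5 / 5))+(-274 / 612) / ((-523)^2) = 669597485 / 920698614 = 0.73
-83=-83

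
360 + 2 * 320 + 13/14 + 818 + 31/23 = 1820.28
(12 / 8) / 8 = 3 / 16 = 0.19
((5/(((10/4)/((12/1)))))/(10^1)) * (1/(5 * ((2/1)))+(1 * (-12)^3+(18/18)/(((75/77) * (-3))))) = -1555418/375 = -4147.78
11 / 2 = 5.50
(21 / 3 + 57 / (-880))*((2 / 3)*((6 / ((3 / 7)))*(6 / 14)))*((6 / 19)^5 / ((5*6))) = 1977372 / 680927225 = 0.00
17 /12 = 1.42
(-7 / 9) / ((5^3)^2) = -7 / 140625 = -0.00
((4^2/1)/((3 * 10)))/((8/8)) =8/15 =0.53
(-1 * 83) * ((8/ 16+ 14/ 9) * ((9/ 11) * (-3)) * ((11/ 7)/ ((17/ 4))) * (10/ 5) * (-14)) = -73704/ 17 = -4335.53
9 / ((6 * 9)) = 1 / 6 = 0.17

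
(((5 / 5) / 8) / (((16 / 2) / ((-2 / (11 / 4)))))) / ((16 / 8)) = -1 / 176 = -0.01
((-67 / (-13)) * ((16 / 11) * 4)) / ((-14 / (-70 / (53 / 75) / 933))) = 536000 / 2357069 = 0.23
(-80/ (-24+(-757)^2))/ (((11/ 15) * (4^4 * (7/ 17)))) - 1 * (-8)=225909325/ 28238672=8.00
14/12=7/6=1.17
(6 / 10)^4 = 81 / 625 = 0.13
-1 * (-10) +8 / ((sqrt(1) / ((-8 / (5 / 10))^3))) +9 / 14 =-458603 / 14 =-32757.36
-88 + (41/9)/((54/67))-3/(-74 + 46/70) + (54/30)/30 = -1282600291/15594525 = -82.25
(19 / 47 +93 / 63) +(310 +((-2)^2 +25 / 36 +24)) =4033769 / 11844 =340.57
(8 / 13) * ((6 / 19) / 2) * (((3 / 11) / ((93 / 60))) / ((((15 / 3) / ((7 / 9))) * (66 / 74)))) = 8288 / 2779491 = 0.00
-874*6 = -5244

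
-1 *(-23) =23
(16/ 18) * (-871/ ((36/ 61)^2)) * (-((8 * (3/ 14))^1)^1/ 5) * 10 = 12963964/ 1701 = 7621.38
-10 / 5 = -2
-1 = -1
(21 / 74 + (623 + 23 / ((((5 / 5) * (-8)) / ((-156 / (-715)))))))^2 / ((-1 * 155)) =-1605557615236 / 641889875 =-2501.30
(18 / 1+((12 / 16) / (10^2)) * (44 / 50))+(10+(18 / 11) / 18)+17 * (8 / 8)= 2480363 / 55000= 45.10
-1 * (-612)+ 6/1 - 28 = 590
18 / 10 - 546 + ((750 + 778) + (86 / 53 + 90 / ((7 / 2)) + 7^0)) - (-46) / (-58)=54405241 / 53795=1011.34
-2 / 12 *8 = -4 / 3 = -1.33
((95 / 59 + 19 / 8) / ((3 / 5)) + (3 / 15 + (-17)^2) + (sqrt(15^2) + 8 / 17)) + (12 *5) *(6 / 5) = 15378499 / 40120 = 383.31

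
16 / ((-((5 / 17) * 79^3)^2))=-0.00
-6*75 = -450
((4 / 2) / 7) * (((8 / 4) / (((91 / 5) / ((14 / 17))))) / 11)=40 / 17017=0.00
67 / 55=1.22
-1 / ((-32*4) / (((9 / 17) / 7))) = 9 / 15232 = 0.00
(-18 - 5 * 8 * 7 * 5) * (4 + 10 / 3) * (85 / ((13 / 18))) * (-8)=9790744.62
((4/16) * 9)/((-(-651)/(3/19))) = 9/16492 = 0.00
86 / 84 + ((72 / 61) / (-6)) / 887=2326097 / 2272494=1.02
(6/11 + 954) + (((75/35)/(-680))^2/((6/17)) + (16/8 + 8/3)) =3375076195/3518592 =959.21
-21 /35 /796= -3 /3980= -0.00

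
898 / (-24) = -449 / 12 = -37.42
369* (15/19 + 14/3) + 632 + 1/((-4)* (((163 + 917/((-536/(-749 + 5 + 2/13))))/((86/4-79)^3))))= 2036247074031/760241224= 2678.42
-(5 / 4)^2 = -25 / 16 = -1.56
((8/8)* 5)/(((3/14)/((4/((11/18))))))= 1680/11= 152.73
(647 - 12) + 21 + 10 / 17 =11162 / 17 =656.59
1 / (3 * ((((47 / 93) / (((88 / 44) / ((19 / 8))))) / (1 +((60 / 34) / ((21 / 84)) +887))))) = 7547136 / 15181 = 497.14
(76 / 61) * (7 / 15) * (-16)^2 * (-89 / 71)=-12121088 / 64965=-186.58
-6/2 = -3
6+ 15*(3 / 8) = 93 / 8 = 11.62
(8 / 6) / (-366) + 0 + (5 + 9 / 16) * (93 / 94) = 4541065 / 825696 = 5.50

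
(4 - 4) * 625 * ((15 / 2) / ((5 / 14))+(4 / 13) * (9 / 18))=0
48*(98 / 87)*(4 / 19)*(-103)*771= -498078336 / 551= -903953.42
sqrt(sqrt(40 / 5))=2^(3 / 4)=1.68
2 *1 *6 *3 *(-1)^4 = 36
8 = 8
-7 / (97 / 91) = -637 / 97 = -6.57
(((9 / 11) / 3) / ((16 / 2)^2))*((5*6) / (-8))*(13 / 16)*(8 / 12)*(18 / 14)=-1755 / 157696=-0.01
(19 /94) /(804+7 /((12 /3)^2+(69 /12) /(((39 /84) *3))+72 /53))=843847 /3357916974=0.00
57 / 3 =19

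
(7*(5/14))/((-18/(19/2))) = -95/72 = -1.32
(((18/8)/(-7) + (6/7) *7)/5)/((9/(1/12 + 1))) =689/5040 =0.14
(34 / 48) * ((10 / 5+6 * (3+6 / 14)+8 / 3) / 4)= 4505 / 1008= 4.47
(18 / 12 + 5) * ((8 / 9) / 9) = 52 / 81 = 0.64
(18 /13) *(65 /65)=18 /13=1.38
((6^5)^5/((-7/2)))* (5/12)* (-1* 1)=23691906691608084480/7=3384558098801154925.71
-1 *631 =-631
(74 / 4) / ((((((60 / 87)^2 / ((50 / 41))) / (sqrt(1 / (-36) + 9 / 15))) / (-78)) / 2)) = -404521*sqrt(515) / 1640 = -5597.59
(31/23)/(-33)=-0.04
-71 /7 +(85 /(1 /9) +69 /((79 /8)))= 761.84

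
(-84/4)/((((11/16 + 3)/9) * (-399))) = 144/1121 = 0.13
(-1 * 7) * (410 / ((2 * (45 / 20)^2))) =-22960 / 81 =-283.46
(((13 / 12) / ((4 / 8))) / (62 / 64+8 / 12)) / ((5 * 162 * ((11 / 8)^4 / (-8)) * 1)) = -3407872 / 930947985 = -0.00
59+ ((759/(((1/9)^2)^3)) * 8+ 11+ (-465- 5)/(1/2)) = 3226908882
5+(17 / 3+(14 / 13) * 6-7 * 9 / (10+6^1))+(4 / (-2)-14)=-1753 / 624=-2.81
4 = 4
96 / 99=32 / 33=0.97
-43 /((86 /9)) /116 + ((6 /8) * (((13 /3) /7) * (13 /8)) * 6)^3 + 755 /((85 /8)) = 113440223047 /692629504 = 163.78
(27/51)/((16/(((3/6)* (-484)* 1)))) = -8.01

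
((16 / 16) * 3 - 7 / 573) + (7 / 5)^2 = 70877 / 14325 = 4.95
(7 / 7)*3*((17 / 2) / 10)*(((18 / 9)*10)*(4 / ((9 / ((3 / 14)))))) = 34 / 7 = 4.86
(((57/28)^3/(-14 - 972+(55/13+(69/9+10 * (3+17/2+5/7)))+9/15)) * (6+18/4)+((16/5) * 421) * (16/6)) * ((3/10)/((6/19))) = 3412.81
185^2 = 34225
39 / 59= 0.66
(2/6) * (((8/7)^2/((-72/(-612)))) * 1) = 544/147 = 3.70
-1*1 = -1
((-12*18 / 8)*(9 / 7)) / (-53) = 243 / 371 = 0.65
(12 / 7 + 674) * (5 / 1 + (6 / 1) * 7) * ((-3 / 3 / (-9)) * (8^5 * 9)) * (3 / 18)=3642327040 / 21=173444144.76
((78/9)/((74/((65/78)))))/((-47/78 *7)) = -845/36519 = -0.02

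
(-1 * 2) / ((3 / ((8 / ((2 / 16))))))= -128 / 3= -42.67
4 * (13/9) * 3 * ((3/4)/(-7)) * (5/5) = -13/7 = -1.86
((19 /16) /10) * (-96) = -57 /5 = -11.40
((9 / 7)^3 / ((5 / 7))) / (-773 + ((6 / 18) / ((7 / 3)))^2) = -0.00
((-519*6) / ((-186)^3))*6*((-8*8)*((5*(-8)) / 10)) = 22144 / 29791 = 0.74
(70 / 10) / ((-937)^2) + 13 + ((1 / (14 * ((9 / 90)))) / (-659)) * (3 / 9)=157948475911 / 12150212991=13.00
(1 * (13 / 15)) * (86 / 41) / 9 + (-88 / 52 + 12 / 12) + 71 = 5073524 / 71955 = 70.51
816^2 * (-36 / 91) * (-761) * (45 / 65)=164176118784 / 1183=138779474.88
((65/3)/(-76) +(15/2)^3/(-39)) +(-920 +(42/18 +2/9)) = -16513277/17784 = -928.55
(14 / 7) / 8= 1 / 4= 0.25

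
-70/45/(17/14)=-196/153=-1.28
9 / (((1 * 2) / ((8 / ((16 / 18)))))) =81 / 2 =40.50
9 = 9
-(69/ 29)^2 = -4761/ 841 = -5.66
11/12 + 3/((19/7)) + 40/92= 12883/5244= 2.46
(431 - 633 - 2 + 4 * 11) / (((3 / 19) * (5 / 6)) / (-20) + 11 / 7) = -34048 / 333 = -102.25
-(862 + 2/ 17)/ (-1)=14656/ 17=862.12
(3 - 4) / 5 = -1 / 5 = -0.20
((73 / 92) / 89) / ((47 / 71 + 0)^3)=0.03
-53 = -53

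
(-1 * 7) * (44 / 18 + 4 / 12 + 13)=-994 / 9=-110.44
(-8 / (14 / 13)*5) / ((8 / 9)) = -585 / 14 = -41.79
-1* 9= -9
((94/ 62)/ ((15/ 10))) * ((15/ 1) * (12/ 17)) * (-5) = -28200/ 527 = -53.51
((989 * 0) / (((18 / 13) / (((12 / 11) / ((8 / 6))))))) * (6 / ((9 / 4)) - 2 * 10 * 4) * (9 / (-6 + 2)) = 0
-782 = -782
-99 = -99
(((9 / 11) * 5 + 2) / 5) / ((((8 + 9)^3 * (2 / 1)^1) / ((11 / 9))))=67 / 442170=0.00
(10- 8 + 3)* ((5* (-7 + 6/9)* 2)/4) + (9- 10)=-481/6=-80.17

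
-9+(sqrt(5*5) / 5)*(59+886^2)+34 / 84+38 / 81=890243155 / 1134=785046.87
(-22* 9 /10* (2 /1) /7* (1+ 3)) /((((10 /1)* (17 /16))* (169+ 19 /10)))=-12672 /1016855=-0.01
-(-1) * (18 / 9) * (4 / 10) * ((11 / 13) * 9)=396 / 65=6.09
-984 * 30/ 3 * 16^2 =-2519040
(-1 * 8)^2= 64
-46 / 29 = -1.59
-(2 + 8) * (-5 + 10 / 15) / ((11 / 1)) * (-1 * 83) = -10790 / 33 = -326.97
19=19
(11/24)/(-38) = -11/912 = -0.01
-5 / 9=-0.56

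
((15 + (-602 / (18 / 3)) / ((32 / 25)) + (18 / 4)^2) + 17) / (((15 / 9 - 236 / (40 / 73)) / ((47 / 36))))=589615 / 7413696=0.08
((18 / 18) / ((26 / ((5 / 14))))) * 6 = 15 / 182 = 0.08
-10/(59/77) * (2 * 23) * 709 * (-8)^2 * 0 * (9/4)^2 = 0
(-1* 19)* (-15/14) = 285/14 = 20.36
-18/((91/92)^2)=-152352/8281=-18.40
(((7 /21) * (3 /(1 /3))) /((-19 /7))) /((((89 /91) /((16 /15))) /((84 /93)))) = -285376 /262105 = -1.09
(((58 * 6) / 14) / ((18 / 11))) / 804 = 319 / 16884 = 0.02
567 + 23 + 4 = 594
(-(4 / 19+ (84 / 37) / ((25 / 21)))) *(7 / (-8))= 32564 / 17575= 1.85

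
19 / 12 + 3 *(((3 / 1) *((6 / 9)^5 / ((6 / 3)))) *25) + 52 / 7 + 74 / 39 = 252817 / 9828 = 25.72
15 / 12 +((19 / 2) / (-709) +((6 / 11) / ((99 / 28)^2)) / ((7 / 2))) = 1.25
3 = 3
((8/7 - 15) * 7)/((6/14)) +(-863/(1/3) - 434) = -9748/3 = -3249.33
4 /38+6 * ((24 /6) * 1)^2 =1826 /19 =96.11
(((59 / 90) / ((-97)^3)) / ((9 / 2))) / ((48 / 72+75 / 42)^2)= -11564 / 435714653565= -0.00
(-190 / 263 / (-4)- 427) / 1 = -224507 / 526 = -426.82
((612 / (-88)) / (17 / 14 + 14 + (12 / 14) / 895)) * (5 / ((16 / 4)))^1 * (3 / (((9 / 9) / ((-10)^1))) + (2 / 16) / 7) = 5553475 / 324192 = 17.13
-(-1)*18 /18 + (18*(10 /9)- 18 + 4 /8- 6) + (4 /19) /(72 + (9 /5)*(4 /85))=-726755 /291042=-2.50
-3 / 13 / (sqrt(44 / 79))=-3 * sqrt(869) / 286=-0.31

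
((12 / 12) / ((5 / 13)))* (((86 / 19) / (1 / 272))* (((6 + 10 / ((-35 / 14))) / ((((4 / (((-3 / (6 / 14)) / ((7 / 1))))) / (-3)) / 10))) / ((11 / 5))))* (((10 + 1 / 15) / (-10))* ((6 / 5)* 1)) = -137755488 / 5225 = -26364.69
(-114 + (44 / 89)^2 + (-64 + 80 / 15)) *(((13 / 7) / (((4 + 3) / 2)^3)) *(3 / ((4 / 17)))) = -1810993340 / 19018321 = -95.22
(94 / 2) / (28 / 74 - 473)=-1739 / 17487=-0.10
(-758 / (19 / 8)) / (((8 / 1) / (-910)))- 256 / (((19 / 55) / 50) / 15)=-519485.26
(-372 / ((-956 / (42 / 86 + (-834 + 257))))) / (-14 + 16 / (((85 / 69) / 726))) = -97982475 / 4112413489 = -0.02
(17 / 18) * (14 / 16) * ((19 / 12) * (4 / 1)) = 2261 / 432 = 5.23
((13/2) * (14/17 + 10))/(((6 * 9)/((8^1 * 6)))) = 9568/153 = 62.54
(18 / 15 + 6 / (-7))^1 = 12 / 35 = 0.34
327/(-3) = -109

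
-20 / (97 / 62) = -1240 / 97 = -12.78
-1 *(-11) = 11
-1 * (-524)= 524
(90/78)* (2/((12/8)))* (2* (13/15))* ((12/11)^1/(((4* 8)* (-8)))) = -1/88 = -0.01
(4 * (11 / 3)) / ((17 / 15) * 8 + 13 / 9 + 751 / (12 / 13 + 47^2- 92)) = 4542945 / 3365611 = 1.35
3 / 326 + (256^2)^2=1400159338499 / 326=4294967296.01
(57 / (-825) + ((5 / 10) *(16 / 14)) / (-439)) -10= -8510237 / 845075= -10.07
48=48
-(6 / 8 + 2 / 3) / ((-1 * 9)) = 17 / 108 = 0.16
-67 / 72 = -0.93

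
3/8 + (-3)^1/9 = 1/24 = 0.04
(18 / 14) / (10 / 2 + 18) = 9 / 161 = 0.06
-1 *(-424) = 424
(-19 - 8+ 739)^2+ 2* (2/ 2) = 506946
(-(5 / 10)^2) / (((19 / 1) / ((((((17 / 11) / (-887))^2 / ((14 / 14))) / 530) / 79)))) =-289 / 302934797803880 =-0.00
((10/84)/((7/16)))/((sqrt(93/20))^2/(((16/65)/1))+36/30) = 12800/945063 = 0.01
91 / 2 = 45.50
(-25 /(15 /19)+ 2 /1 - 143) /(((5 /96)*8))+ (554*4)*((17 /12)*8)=370504 /15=24700.27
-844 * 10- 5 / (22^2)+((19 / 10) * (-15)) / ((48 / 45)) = -32783175 / 3872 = -8466.73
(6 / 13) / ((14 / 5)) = 15 / 91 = 0.16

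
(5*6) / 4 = 15 / 2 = 7.50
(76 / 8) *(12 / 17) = 6.71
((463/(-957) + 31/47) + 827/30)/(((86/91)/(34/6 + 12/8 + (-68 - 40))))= -12490749271/4219848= -2960.00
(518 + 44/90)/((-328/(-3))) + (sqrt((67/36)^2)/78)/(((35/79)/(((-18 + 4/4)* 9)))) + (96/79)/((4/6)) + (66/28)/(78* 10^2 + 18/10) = -1.67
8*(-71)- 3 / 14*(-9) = -7925 / 14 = -566.07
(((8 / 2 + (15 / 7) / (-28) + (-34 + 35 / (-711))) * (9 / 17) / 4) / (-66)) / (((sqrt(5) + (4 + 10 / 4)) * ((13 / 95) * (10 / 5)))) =36257225 / 941303328- 36257225 * sqrt(5) / 6118471632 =0.03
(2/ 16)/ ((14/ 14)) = 1/ 8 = 0.12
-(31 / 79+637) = -50354 / 79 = -637.39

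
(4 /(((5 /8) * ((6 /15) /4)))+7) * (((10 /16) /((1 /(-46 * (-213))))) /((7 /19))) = 33043755 /28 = 1180134.11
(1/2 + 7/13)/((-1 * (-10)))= 0.10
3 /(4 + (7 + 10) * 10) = 1 /58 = 0.02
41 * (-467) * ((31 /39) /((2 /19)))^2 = -6642496387 /6084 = -1091797.57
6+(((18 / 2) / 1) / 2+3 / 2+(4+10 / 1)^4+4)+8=38440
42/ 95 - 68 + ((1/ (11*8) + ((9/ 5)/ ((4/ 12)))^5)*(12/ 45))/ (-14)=-42523406879/ 274312500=-155.02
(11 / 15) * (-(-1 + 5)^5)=-11264 / 15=-750.93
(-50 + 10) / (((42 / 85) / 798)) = -64600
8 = 8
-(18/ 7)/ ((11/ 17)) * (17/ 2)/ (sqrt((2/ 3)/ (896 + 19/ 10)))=-7803 * sqrt(14965)/ 770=-1239.68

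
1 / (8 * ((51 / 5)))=5 / 408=0.01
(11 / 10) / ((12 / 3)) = 11 / 40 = 0.28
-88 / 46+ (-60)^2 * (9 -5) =331156 / 23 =14398.09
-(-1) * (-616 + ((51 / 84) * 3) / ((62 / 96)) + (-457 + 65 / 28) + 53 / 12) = -1384601 / 1302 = -1063.44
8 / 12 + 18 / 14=41 / 21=1.95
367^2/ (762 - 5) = 134689/ 757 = 177.92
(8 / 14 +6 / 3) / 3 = 6 / 7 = 0.86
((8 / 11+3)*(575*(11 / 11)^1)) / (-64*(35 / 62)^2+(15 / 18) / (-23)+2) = -116.28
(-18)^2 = 324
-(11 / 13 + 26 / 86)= -642 / 559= -1.15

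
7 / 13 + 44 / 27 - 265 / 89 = -25286 / 31239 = -0.81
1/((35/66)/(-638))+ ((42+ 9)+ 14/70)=-40316/35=-1151.89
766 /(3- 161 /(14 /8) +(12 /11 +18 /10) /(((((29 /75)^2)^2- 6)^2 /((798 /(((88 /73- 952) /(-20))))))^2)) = -27756802056945909372778401821777791741856 /3201889220500537356119376974020987587949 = -8.67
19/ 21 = 0.90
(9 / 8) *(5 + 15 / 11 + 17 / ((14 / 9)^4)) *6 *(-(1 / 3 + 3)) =-176221215 / 845152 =-208.51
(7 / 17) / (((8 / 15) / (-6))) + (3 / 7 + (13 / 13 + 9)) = 2759 / 476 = 5.80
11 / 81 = 0.14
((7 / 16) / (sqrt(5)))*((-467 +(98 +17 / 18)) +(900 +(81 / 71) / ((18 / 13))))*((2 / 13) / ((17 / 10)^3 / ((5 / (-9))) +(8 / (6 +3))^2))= -243723375*sqrt(5) / 273675961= -1.99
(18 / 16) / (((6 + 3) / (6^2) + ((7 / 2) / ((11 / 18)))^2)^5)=29879913140352 / 1047593328570886479757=0.00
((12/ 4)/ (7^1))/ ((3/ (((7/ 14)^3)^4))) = 1/ 28672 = 0.00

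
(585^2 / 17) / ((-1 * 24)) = -114075 / 136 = -838.79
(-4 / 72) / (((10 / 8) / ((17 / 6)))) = -17 / 135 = -0.13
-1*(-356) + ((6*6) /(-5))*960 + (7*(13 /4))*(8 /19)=-124382 /19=-6546.42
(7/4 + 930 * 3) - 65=10907/4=2726.75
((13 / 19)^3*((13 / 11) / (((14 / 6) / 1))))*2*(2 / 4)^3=85683 / 2112572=0.04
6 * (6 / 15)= 12 / 5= 2.40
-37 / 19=-1.95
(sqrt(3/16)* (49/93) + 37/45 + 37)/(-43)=-1702/1935 - 49* sqrt(3)/15996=-0.88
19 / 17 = 1.12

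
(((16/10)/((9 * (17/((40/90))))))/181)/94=16/58570695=0.00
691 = 691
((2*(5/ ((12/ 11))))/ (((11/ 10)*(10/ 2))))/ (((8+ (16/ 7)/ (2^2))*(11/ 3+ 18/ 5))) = 35/ 1308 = 0.03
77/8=9.62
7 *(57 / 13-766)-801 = -79720 / 13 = -6132.31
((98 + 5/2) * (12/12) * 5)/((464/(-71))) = -71355/928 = -76.89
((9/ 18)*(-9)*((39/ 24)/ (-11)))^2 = 13689/ 30976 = 0.44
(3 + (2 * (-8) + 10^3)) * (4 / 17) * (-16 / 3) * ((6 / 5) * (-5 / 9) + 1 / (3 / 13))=-231616 / 51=-4541.49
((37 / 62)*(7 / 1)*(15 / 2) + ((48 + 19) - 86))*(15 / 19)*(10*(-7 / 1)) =-802725 / 1178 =-681.43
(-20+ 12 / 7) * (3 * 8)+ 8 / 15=-46024 / 105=-438.32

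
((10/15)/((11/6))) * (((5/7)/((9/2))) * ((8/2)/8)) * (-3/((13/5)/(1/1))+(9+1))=2300/9009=0.26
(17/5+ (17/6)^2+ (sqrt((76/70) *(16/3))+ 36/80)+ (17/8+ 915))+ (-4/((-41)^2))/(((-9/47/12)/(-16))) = 4 *sqrt(3990)/105+ 560751481/605160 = 929.02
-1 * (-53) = 53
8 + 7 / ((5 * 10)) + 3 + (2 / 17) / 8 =18963 / 1700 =11.15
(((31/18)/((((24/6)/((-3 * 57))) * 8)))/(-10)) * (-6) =-5.52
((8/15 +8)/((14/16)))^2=1048576/11025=95.11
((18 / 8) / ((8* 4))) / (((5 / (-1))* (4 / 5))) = -9 / 512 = -0.02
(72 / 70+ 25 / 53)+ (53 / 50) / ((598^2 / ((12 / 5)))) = 12440208139 / 8291942750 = 1.50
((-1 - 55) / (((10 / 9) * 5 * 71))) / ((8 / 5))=-63 / 710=-0.09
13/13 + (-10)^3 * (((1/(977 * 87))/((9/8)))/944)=45133969/45134469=1.00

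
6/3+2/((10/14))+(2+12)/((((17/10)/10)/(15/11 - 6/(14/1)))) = 76488/935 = 81.81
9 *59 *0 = 0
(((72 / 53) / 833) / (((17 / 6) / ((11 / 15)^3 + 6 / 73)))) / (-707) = -0.00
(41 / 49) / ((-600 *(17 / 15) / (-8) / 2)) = 82 / 4165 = 0.02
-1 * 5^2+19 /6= -21.83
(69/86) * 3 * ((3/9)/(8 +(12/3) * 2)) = 69/1376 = 0.05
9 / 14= 0.64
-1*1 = -1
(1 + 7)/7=8/7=1.14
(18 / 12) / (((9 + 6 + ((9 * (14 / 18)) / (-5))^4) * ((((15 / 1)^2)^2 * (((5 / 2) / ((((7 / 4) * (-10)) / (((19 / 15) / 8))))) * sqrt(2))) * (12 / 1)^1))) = -35 * sqrt(2) / 12082176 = -0.00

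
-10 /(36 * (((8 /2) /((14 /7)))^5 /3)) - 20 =-3845 /192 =-20.03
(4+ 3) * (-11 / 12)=-77 / 12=-6.42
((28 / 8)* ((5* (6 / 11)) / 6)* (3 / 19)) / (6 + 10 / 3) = 45 / 1672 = 0.03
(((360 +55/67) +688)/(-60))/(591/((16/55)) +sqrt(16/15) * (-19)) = -9136635420/1061758830173 - 341798144 * sqrt(15)/15926382452595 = -0.01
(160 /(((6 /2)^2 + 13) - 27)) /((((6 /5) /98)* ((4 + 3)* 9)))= -1120 /27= -41.48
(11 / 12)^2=121 / 144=0.84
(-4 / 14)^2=4 / 49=0.08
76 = 76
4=4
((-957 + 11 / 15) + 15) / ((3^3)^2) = -14119 / 10935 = -1.29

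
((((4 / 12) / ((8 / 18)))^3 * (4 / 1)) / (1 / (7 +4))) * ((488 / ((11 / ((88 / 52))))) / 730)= 18117 / 9490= 1.91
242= 242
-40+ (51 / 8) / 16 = -5069 / 128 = -39.60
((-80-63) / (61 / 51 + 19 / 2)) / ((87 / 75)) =-364650 / 31639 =-11.53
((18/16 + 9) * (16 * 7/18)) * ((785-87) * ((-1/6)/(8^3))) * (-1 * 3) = 21987/512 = 42.94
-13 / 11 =-1.18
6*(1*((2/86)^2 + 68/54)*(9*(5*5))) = 3144650/1849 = 1700.73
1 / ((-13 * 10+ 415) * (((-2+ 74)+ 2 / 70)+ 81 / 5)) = 7 / 176016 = 0.00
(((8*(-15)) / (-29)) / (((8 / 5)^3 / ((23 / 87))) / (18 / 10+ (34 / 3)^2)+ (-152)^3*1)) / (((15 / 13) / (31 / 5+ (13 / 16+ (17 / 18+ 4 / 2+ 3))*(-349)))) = 14838085019095 / 6177899203135488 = 0.00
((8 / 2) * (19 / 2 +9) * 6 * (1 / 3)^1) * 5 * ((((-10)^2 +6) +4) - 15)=70300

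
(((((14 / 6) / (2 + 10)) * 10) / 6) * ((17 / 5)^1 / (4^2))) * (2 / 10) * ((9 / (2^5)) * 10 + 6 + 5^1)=26299 / 138240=0.19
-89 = -89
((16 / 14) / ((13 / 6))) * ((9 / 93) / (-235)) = -144 / 662935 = -0.00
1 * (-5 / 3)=-5 / 3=-1.67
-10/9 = -1.11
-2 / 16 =-1 / 8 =-0.12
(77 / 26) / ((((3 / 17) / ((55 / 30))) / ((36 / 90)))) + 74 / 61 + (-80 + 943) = 62557229 / 71370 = 876.52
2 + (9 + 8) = 19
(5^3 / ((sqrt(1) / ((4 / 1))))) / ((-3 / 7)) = -3500 / 3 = -1166.67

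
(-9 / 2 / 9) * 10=-5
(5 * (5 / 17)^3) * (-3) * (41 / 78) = -25625 / 127738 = -0.20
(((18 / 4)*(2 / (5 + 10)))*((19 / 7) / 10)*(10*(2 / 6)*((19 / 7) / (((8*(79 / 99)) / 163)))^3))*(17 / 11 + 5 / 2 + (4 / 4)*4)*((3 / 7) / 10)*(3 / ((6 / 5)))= 26435323945810417473 / 169707652567040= 155769.78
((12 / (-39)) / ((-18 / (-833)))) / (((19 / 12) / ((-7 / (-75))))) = -46648 / 55575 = -0.84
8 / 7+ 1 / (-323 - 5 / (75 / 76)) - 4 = -14075 / 4921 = -2.86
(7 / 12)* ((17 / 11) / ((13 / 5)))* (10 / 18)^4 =371875 / 11258676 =0.03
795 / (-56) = -795 / 56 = -14.20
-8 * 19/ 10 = -76/ 5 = -15.20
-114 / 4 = -57 / 2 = -28.50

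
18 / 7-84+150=480 / 7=68.57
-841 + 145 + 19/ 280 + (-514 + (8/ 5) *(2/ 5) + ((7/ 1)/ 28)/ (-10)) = -423261/ 350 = -1209.32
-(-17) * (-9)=-153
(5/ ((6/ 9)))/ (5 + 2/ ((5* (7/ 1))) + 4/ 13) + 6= 7.40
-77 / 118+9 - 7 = 159 / 118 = 1.35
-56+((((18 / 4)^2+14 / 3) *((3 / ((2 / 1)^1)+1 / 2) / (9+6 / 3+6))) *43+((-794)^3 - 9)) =-51057744541 / 102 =-500566122.95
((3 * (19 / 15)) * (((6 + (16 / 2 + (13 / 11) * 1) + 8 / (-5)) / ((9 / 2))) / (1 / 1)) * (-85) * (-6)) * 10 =643416 / 11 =58492.36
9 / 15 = 3 / 5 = 0.60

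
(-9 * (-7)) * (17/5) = 1071/5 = 214.20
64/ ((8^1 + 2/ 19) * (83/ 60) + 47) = 36480/ 33181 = 1.10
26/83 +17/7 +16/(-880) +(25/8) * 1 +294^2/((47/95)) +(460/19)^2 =760367193663949/4337443880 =175303.06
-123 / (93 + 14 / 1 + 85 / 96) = -11808 / 10357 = -1.14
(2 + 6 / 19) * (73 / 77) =292 / 133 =2.20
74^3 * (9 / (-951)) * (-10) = 38349.27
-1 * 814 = -814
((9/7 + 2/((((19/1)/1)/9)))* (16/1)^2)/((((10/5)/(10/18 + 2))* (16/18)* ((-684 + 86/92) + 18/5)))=-2285280/1889531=-1.21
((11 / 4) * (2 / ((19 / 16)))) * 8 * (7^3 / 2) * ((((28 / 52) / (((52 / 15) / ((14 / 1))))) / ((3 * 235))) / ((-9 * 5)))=-2958032 / 6791265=-0.44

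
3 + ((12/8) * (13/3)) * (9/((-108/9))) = -15/8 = -1.88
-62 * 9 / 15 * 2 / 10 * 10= -372 / 5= -74.40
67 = 67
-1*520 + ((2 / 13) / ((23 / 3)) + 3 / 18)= -932545 / 1794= -519.81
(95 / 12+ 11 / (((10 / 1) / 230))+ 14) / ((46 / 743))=2451157 / 552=4440.50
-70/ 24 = -35/ 12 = -2.92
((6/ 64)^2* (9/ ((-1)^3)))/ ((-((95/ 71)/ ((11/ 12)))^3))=1429138623/ 56188928000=0.03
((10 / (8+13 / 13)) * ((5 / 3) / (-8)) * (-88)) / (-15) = -1.36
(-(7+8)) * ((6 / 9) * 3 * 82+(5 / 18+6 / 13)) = -192745 / 78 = -2471.09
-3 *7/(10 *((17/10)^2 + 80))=-70/2763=-0.03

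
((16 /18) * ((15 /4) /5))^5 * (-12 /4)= -32 /81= -0.40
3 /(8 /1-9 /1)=-3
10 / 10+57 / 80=137 / 80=1.71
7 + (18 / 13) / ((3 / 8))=139 / 13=10.69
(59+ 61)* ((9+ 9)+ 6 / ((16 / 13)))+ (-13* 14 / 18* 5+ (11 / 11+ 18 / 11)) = 267011 / 99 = 2697.08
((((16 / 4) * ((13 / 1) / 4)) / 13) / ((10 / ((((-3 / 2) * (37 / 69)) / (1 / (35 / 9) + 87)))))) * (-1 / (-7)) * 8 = -37 / 35121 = -0.00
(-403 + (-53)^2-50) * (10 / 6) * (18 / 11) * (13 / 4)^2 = 1493115 / 22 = 67868.86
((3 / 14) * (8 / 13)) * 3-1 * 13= -1147 / 91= -12.60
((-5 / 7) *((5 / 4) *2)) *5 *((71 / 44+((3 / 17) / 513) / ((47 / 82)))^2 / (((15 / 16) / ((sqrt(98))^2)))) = -16480239651275575 / 6776296561683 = -2432.04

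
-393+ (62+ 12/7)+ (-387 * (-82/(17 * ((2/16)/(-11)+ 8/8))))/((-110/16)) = -10420769/17255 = -603.93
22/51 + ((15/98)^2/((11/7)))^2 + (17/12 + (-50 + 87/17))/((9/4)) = -1974501577541/104545724976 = -18.89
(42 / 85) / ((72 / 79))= 553 / 1020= 0.54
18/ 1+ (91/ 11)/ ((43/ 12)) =9606/ 473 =20.31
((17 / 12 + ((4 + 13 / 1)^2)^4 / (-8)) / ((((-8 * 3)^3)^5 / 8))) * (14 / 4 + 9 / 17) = 168649194329 / 3029143697736276639744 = 0.00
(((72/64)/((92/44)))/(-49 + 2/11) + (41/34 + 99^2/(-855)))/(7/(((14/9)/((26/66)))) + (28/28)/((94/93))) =-282378964901/75957661920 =-3.72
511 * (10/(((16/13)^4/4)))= 72973355/8192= 8907.88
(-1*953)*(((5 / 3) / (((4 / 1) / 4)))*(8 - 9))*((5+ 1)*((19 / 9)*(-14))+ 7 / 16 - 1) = -282557.88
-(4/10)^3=-8/125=-0.06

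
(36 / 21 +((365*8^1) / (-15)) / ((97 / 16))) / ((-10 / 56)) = 247664 / 1455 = 170.22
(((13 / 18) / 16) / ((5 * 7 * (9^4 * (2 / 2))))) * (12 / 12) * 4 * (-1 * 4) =-13 / 4133430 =-0.00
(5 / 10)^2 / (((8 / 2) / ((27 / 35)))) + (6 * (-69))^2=95981787 / 560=171396.05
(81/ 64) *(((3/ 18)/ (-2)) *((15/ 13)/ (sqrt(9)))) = -135/ 3328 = -0.04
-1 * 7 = -7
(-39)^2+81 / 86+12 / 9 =393005 / 258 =1523.28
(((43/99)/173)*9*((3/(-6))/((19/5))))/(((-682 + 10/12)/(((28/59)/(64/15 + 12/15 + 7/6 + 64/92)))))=0.00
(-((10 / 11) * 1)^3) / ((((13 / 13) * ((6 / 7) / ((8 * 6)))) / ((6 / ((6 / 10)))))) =-560000 / 1331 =-420.74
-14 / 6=-7 / 3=-2.33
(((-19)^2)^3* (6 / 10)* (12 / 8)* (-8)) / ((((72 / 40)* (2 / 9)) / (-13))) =11008736154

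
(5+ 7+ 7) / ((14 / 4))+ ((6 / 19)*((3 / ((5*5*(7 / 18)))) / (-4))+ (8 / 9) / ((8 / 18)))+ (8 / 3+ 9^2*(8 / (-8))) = -70.93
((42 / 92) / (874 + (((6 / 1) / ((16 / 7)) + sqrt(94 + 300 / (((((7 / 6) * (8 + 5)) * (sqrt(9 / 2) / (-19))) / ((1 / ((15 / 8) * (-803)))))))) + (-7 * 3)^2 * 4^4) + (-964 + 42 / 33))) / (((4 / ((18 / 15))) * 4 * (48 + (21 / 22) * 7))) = 231 / (368920 * (sqrt(6080 * sqrt(2) / 73073 + 94) + 9927271 / 88)) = 0.00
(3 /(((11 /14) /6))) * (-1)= -252 /11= -22.91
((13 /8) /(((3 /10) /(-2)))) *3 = -65 /2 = -32.50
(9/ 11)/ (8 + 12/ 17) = 153/ 1628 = 0.09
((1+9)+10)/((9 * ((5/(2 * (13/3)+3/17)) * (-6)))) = -0.66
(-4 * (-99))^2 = 156816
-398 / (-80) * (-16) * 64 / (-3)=25472 / 15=1698.13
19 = 19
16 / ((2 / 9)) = 72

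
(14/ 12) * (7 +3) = 35/ 3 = 11.67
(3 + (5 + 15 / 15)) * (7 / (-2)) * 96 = -3024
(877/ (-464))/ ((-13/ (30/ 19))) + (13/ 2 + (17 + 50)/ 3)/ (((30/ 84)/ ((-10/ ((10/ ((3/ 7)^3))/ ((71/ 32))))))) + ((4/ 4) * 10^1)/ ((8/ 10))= -76982261/ 56157920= -1.37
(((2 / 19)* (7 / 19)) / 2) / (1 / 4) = 28 / 361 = 0.08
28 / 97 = 0.29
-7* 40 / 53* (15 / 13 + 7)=-560 / 13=-43.08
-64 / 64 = -1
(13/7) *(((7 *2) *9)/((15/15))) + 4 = 238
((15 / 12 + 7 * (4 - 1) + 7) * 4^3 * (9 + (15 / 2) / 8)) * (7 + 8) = 279045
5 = 5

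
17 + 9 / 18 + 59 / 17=713 / 34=20.97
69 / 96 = 23 / 32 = 0.72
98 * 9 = 882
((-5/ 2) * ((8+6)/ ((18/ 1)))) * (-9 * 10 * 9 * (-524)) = -825300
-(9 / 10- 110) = 1091 / 10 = 109.10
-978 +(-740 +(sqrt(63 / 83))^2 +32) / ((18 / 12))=-120308 / 83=-1449.49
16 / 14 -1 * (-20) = 148 / 7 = 21.14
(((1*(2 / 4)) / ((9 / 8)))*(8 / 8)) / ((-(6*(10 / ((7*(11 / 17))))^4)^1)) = -35153041 / 11275335000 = -0.00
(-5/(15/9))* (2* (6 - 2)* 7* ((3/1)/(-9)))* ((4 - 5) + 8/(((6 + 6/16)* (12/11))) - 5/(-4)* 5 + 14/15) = 314174/765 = 410.68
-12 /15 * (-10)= 8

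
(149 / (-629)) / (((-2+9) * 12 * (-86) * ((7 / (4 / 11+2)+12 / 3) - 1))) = 1937 / 352151940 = 0.00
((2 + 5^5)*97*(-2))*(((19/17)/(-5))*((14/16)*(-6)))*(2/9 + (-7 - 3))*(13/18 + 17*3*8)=6529421325658/2295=2845063758.46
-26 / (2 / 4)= -52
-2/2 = -1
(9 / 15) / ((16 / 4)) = 3 / 20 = 0.15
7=7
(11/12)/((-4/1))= -11/48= -0.23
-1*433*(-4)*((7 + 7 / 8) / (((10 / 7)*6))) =63651 / 40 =1591.28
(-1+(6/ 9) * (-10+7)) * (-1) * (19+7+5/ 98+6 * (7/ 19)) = 157869/ 1862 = 84.78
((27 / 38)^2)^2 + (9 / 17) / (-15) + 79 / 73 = 16842634861 / 12938268880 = 1.30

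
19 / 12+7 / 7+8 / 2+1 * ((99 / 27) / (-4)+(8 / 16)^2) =71 / 12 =5.92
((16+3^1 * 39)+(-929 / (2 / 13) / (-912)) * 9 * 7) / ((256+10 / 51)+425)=2436933 / 3017504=0.81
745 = 745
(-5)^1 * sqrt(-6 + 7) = -5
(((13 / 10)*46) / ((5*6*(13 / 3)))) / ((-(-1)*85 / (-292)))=-3358 / 2125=-1.58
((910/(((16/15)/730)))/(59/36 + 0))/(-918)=-413.95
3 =3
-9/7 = -1.29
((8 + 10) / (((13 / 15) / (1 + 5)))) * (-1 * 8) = -12960 / 13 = -996.92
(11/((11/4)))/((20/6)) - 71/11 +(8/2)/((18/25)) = 149/495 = 0.30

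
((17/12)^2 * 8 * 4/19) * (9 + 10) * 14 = 8092/9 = 899.11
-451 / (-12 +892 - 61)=-451 / 819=-0.55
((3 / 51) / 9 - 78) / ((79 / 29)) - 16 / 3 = -410521 / 12087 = -33.96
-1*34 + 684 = 650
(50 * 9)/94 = 225/47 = 4.79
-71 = -71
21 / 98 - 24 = -333 / 14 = -23.79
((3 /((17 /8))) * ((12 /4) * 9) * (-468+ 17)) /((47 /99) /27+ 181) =-94.97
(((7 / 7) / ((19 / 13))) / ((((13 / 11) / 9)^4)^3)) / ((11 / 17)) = 1369867529015836161018147 / 34051047486703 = 40229820523.17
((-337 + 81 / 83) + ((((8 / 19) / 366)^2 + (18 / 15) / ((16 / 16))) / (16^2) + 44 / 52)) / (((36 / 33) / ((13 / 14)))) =-4397185652302751 / 15412698731520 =-285.30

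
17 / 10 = 1.70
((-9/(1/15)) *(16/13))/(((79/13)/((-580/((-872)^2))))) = 19575/938599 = 0.02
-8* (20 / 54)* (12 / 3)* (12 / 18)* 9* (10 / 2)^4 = -400000 / 9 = -44444.44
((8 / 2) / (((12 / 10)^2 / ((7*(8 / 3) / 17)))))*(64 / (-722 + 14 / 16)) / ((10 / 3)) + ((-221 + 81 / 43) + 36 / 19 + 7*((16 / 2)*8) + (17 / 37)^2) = 230.91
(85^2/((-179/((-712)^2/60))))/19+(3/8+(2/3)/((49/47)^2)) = -3517434955007/195979224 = -17948.00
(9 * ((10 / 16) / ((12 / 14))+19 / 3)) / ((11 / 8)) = 1017 / 22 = 46.23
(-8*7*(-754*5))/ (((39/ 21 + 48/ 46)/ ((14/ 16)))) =29741530/ 467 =63686.36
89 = 89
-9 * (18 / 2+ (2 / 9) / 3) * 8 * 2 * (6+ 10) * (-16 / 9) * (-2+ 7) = 5017600 / 27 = 185837.04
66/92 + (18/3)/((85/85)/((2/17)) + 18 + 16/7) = 17163/18538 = 0.93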